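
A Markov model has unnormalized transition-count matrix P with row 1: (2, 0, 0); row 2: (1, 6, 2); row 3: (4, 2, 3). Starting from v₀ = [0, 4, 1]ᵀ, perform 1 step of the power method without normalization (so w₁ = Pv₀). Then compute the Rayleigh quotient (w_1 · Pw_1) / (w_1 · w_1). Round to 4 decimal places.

λ ≈ 6.9799

w1 = Pv₀ = (0, 26, 11)
Pw1 = (0, 178, 85)
w1·Pw1 = 0·0 + 26·178 + 11·85 = 5563; w1·w1 = 0·0 + 26·26 + 11·11 = 797
λ ≈ 5563/797 = 6.9799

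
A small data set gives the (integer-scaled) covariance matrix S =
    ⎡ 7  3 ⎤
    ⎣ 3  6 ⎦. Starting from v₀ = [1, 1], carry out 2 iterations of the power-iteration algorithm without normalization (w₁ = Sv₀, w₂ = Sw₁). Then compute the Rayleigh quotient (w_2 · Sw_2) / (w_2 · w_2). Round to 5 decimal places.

λ ≈ 9.54066

w1 = Sv₀ = (10, 9)
w2 = Sw1 = (97, 84)
Sw2 = (931, 795)
w2·Sw2 = 97·931 + 84·795 = 157087; w2·w2 = 97·97 + 84·84 = 16465
λ ≈ 157087/16465 = 9.54066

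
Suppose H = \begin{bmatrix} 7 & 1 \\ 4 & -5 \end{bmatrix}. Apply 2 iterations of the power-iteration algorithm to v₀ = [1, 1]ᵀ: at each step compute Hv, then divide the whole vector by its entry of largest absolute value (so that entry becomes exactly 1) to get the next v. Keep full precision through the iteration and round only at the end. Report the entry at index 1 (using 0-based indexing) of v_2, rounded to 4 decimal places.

Hv0 = (8.00000, -1.00000); divide by 8.00000 → v1 = (1.00000, -0.12500)
Hv1 = (6.87500, 4.62500); divide by 6.87500 → v2 = (1.00000, 0.67273)
Requested entry of v2: 37/55 = 0.6727

0.6727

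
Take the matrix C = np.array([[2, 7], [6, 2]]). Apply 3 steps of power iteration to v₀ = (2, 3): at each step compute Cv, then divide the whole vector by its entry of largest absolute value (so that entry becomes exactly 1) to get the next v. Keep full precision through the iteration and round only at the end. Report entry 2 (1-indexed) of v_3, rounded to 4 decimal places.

0.8634

Cv0 = (25.00000, 18.00000); divide by 25.00000 → v1 = (1.00000, 0.72000)
Cv1 = (7.04000, 7.44000); divide by 7.44000 → v2 = (0.94624, 1.00000)
Cv2 = (8.89247, 7.67742); divide by 8.89247 → v3 = (1.00000, 0.86336)
Requested entry of v3: 1428/1654 = 0.8634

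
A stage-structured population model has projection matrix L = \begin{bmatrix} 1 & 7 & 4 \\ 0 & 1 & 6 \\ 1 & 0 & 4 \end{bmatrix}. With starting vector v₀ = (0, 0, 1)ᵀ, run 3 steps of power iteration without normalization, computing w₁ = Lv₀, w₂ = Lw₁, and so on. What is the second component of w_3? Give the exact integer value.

150

w1 = Lv₀ = (1·0 + 7·0 + 4·1; 0·0 + 1·0 + 6·1; 1·0 + 0·0 + 4·1) = (4, 6, 4)
w2 = Lw1 = (1·4 + 7·6 + 4·4; 0·4 + 1·6 + 6·4; 1·4 + 0·6 + 4·4) = (62, 30, 20)
w3 = Lw2 = (352, 150, 142)
The requested component of w3 is 150.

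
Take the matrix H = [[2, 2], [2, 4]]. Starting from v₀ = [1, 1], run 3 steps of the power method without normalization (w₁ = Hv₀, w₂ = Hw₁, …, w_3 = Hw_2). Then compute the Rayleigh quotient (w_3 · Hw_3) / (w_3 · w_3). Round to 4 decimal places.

λ ≈ 5.2361

w1 = Hv₀ = (2·1 + 2·1; 2·1 + 4·1) = (4, 6)
w2 = Hw1 = (2·4 + 2·6; 2·4 + 4·6) = (20, 32)
w3 = Hw2 = (104, 168)
Hw3 = (544, 880)
w3·Hw3 = 104·544 + 168·880 = 204416; w3·w3 = 104·104 + 168·168 = 39040
λ ≈ 204416/39040 = 5.2361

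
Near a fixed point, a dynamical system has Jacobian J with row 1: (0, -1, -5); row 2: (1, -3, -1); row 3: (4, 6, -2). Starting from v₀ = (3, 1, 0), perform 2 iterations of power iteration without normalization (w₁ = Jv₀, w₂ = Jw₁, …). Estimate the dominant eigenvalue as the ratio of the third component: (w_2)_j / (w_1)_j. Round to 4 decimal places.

-2.2222

w1 = Jv₀ = (0·3 + (-1)·1 + (-5)·0; 1·3 + (-3)·1 + (-1)·0; 4·3 + 6·1 + (-2)·0) = (-1, 0, 18)
w2 = Jw1 = (0·(-1) + (-1)·0 + (-5)·18; 1·(-1) + (-3)·0 + (-1)·18; 4·(-1) + 6·0 + (-2)·18) = (-90, -19, -40)
Ratio at component: -40 / 18 = -2.2222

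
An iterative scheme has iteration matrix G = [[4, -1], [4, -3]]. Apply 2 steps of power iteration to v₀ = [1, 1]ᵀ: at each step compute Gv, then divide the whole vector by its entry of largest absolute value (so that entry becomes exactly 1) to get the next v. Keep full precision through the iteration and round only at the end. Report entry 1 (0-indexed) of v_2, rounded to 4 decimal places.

0.8182

Gv0 = (3.00000, 1.00000); divide by 3.00000 → v1 = (1.00000, 0.33333)
Gv1 = (3.66667, 3.00000); divide by 3.66667 → v2 = (1.00000, 0.81818)
Requested entry of v2: 9/11 = 0.8182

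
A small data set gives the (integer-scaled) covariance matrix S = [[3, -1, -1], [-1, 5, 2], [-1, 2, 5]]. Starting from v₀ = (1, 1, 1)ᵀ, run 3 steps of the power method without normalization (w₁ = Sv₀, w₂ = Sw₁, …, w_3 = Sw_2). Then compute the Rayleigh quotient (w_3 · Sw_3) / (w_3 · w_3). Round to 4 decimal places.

w1 = Sv₀ = (3·1 + (-1)·1 + (-1)·1; (-1)·1 + 5·1 + 2·1; (-1)·1 + 2·1 + 5·1) = (1, 6, 6)
w2 = Sw1 = (3·1 + (-1)·6 + (-1)·6; (-1)·1 + 5·6 + 2·6; (-1)·1 + 2·6 + 5·6) = (-9, 41, 41)
w3 = Sw2 = (-109, 296, 296)
Sw3 = (-919, 2181, 2181)
w3·Sw3 = (-109)·(-919) + 296·2181 + 296·2181 = 1391323; w3·w3 = (-109)·(-109) + 296·296 + 296·296 = 187113
λ ≈ 1391323/187113 = 7.4357

λ ≈ 7.4357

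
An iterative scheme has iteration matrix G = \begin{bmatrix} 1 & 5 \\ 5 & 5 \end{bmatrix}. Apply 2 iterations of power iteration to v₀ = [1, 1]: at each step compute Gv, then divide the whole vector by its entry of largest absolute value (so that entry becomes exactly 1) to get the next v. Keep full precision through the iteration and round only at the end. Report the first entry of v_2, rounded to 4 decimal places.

0.7000

Gv0 = (6.00000, 10.00000); divide by 10.00000 → v1 = (0.60000, 1.00000)
Gv1 = (5.60000, 8.00000); divide by 8.00000 → v2 = (0.70000, 1.00000)
Requested entry of v2: 56/80 = 0.7000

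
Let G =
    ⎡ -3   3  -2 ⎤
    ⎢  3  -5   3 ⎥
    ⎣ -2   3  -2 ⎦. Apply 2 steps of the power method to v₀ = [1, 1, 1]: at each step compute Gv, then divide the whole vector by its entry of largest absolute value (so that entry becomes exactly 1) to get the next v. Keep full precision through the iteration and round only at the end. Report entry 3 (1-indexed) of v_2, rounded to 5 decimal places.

Gv0 = (-2.000000, 1.000000, -1.000000); divide by -2.000000 → v1 = (1.000000, -0.500000, 0.500000)
Gv1 = (-5.500000, 7.000000, -4.500000); divide by 7.000000 → v2 = (-0.785714, 1.000000, -0.642857)
Requested entry of v2: 9/-14 = -0.64286

-0.64286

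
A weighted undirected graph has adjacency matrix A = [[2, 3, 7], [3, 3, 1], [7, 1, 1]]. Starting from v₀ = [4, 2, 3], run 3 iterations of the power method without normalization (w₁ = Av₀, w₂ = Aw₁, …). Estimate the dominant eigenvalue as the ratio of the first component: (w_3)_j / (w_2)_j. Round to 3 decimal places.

λ ≈ 9.407

w1 = Av₀ = (35, 21, 33)
w2 = Aw1 = (364, 201, 299)
w3 = Aw2 = (3424, 1994, 3048)
Ratio at component: 3424 / 364 = 9.407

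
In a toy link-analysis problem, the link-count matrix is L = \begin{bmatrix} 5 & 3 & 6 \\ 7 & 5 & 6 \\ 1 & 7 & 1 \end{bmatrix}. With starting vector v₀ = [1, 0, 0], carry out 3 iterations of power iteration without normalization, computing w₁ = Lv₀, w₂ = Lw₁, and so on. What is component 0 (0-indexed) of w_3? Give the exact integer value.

w1 = Lv₀ = (5, 7, 1)
w2 = Lw1 = (52, 76, 55)
w3 = Lw2 = (818, 1074, 639)
The requested component of w3 is 818.

818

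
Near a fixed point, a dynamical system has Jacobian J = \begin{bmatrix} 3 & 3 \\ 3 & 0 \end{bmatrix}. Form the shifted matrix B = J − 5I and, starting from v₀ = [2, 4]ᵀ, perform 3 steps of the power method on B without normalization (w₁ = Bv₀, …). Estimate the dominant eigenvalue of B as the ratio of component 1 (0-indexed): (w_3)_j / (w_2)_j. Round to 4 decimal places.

-6.8511

B = J − 5I has rows (-2, 3); (3, -5)
w1 = Bv₀ = ((-2)·2 + 3·4; 3·2 + (-5)·4) = (8, -14)
w2 = Bw1 = ((-2)·8 + 3·(-14); 3·8 + (-5)·(-14)) = (-58, 94)
w3 = Bw2 = (398, -644)
Ratio: -644/94 = -6.8511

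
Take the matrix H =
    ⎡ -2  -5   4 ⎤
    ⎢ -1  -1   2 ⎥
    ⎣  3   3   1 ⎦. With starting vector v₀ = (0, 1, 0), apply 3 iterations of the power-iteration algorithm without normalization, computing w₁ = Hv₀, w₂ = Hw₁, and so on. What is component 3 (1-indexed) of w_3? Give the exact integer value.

w1 = Hv₀ = (-5, -1, 3)
w2 = Hw1 = (27, 12, -15)
w3 = Hw2 = (-174, -69, 102)
The requested component of w3 is 102.

102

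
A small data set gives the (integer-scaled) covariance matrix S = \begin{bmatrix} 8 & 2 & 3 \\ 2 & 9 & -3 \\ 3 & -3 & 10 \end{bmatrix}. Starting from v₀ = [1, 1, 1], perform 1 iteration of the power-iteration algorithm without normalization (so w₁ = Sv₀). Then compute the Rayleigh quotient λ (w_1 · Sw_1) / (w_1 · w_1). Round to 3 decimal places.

λ ≈ 10.943

w1 = Sv₀ = (13, 8, 10)
Sw1 = (150, 68, 115)
w1·Sw1 = 13·150 + 8·68 + 10·115 = 3644; w1·w1 = 13·13 + 8·8 + 10·10 = 333
λ ≈ 3644/333 = 10.943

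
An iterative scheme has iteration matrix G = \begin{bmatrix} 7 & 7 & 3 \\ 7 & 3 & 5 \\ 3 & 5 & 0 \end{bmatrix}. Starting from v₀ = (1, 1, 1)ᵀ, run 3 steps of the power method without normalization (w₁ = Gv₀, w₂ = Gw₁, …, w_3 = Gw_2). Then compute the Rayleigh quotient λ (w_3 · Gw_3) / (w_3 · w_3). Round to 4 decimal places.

w1 = Gv₀ = (17, 15, 8)
w2 = Gw1 = (248, 204, 126)
w3 = Gw2 = (3542, 2978, 1764)
Gw3 = (50932, 42548, 25516)
w3·Gw3 = 3542·50932 + 2978·42548 + 1764·25516 = 352119312; w3·w3 = 3542·3542 + 2978·2978 + 1764·1764 = 24525944
λ ≈ 352119312/24525944 = 14.3570

14.3570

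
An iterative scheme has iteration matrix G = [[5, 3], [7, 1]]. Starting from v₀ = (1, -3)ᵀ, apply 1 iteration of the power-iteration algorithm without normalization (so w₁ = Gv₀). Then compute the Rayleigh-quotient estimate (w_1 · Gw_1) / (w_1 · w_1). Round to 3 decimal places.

-2.000

w1 = Gv₀ = (-4, 4)
Gw1 = (-8, -24)
w1·Gw1 = (-4)·(-8) + 4·(-24) = -64; w1·w1 = (-4)·(-4) + 4·4 = 32
λ ≈ -64/32 = -2.000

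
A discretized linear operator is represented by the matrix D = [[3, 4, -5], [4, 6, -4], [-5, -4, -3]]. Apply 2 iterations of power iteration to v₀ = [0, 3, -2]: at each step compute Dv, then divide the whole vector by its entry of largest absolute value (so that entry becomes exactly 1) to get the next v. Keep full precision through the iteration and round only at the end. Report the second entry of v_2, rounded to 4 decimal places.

Dv0 = (22.00000, 26.00000, -6.00000); divide by 26.00000 → v1 = (0.84615, 1.00000, -0.23077)
Dv1 = (7.69231, 10.30769, -7.53846); divide by 10.30769 → v2 = (0.74627, 1.00000, -0.73134)
Requested entry of v2: 268/268 = 1.0000

1.0000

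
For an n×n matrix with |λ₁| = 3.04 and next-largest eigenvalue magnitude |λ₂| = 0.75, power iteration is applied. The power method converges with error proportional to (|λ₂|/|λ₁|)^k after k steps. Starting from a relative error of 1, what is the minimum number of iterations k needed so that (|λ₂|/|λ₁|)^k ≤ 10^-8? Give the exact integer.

14

|λ₂/λ₁| = 0.75/3.04 = 0.24671
Need k ≥ ln(10^-8) / ln(0.24671) = -18.4207 / -1.3995 ≈ 13.162
Smallest integer k satisfying the bound: 14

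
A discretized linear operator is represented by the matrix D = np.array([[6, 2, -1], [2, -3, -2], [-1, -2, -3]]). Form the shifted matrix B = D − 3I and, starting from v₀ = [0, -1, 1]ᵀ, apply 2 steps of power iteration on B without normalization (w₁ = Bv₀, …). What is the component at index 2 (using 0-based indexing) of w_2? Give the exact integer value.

19

B = D − 3I has rows (3, 2, -1); (2, -6, -2); (-1, -2, -6)
w1 = Bv₀ = (-3, 4, -4)
w2 = Bw1 = (3, -22, 19)
Requested component of w2: 19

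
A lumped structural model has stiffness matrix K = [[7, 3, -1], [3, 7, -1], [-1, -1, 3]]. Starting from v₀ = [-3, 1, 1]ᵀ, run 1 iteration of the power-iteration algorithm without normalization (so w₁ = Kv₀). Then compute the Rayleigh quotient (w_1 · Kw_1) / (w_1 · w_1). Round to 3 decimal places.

w1 = Kv₀ = (7·(-3) + 3·1 + (-1)·1; 3·(-3) + 7·1 + (-1)·1; (-1)·(-3) + (-1)·1 + 3·1) = (-19, -3, 5)
Kw1 = (-147, -83, 37)
w1·Kw1 = (-19)·(-147) + (-3)·(-83) + 5·37 = 3227; w1·w1 = (-19)·(-19) + (-3)·(-3) + 5·5 = 395
λ ≈ 3227/395 = 8.170

λ ≈ 8.170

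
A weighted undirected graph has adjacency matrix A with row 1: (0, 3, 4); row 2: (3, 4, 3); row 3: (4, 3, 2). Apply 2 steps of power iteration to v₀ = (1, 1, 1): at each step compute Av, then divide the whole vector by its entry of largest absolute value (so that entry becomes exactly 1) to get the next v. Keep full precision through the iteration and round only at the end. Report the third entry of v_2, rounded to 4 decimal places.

0.8636

Av0 = (7.00000, 10.00000, 9.00000); divide by 10.00000 → v1 = (0.70000, 1.00000, 0.90000)
Av1 = (6.60000, 8.80000, 7.60000); divide by 8.80000 → v2 = (0.75000, 1.00000, 0.86364)
Requested entry of v2: 76/88 = 0.8636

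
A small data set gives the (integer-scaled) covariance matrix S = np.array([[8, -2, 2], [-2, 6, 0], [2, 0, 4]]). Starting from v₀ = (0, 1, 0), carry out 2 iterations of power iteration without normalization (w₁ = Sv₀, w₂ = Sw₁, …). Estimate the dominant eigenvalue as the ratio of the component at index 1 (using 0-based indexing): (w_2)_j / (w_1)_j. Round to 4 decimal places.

λ ≈ 6.6667

w1 = Sv₀ = (8·0 + (-2)·1 + 2·0; (-2)·0 + 6·1 + 0·0; 2·0 + 0·1 + 4·0) = (-2, 6, 0)
w2 = Sw1 = (8·(-2) + (-2)·6 + 2·0; (-2)·(-2) + 6·6 + 0·0; 2·(-2) + 0·6 + 4·0) = (-28, 40, -4)
Ratio at component: 40 / 6 = 6.6667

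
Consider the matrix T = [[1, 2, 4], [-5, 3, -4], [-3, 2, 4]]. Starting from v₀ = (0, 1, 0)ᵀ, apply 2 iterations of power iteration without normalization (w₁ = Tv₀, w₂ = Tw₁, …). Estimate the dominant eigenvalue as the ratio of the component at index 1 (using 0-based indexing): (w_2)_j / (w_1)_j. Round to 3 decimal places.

λ ≈ -3.000

w1 = Tv₀ = (2, 3, 2)
w2 = Tw1 = (16, -9, 8)
Ratio at component: -9 / 3 = -3.000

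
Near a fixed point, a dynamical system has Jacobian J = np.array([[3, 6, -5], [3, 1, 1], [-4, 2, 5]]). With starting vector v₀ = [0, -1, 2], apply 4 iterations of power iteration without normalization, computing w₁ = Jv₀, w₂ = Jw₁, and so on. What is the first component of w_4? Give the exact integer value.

w1 = Jv₀ = (-16, 1, 8)
w2 = Jw1 = (-82, -39, 106)
w3 = Jw2 = (-1010, -179, 780)
w4 = Jw3 = (-8004, -2429, 7582)
The requested component of w4 is -8004.

-8004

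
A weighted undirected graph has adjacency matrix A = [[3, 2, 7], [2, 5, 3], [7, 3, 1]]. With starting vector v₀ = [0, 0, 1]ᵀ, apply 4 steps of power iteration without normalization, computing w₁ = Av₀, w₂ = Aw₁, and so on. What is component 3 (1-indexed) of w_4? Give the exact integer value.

w1 = Av₀ = (7, 3, 1)
w2 = Aw1 = (34, 32, 59)
w3 = Aw2 = (579, 405, 393)
w4 = Aw3 = (5298, 4362, 5661)
The requested component of w4 is 5661.

5661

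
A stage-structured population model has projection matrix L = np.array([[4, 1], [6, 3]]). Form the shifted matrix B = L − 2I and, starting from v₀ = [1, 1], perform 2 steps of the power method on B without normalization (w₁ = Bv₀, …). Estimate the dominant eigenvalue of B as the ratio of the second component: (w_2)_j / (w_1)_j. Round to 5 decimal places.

B = L − 2I has rows (2, 1); (6, 1)
w1 = Bv₀ = (2·1 + 1·1; 6·1 + 1·1) = (3, 7)
w2 = Bw1 = (2·3 + 1·7; 6·3 + 1·7) = (13, 25)
Ratio: 25/7 = 3.57143

μ ≈ 3.57143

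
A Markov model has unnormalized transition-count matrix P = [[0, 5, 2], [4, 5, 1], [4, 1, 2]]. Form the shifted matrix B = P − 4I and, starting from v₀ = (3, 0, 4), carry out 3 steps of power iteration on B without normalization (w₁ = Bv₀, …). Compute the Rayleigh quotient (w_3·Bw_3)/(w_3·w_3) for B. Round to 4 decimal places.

μ ≈ -5.9210

B = P − 4I has rows (-4, 5, 2); (4, 1, 1); (4, 1, -2)
w1 = Bv₀ = ((-4)·3 + 5·0 + 2·4; 4·3 + 1·0 + 1·4; 4·3 + 1·0 + (-2)·4) = (-4, 16, 4)
w2 = Bw1 = ((-4)·(-4) + 5·16 + 2·4; 4·(-4) + 1·16 + 1·4; 4·(-4) + 1·16 + (-2)·4) = (104, 4, -8)
w3 = Bw2 = (-412, 412, 436)
Bw3 = (4580, -800, -2108)
w3·Bw3 = -3135648; w3·w3 = 529584; μ ≈ -3135648/529584 = -5.9210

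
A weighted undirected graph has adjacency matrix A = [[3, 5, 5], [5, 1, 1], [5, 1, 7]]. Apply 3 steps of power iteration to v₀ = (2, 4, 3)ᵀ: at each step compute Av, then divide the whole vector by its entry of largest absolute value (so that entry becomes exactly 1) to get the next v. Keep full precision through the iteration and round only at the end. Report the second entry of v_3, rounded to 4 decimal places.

Av0 = (41.00000, 17.00000, 35.00000); divide by 41.00000 → v1 = (1.00000, 0.41463, 0.85366)
Av1 = (9.34146, 6.26829, 11.39024); divide by 11.39024 → v2 = (0.82013, 0.55032, 1.00000)
Av2 = (10.21199, 5.65096, 11.65096); divide by 11.65096 → v3 = (0.87649, 0.48502, 1.00000)
Requested entry of v3: 2639/5441 = 0.4850

0.4850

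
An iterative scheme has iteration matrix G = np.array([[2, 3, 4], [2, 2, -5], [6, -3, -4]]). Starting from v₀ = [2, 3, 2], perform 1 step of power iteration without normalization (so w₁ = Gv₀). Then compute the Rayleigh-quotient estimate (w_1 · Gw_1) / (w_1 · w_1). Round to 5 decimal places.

λ ≈ -0.57511

w1 = Gv₀ = (2·2 + 3·3 + 4·2; 2·2 + 2·3 + (-5)·2; 6·2 + (-3)·3 + (-4)·2) = (21, 0, -5)
Gw1 = (22, 67, 146)
w1·Gw1 = 21·22 + 0·67 + (-5)·146 = -268; w1·w1 = 21·21 + 0·0 + (-5)·(-5) = 466
λ ≈ -268/466 = -0.57511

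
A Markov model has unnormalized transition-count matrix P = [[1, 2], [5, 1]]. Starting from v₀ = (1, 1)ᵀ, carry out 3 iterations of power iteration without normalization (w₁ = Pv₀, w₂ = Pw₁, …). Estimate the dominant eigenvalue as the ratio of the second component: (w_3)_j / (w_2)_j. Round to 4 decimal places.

w1 = Pv₀ = (1·1 + 2·1; 5·1 + 1·1) = (3, 6)
w2 = Pw1 = (1·3 + 2·6; 5·3 + 1·6) = (15, 21)
w3 = Pw2 = (57, 96)
Ratio at component: 96 / 21 = 4.5714

4.5714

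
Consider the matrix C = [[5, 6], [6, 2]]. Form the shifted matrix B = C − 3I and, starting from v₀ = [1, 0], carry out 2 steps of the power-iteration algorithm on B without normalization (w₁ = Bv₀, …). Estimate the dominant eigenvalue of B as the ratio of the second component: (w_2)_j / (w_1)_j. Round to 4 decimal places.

B = C − 3I has rows (2, 6); (6, -1)
w1 = Bv₀ = (2·1 + 6·0; 6·1 + (-1)·0) = (2, 6)
w2 = Bw1 = (2·2 + 6·6; 6·2 + (-1)·6) = (40, 6)
Ratio: 6/6 = 1.0000

μ ≈ 1.0000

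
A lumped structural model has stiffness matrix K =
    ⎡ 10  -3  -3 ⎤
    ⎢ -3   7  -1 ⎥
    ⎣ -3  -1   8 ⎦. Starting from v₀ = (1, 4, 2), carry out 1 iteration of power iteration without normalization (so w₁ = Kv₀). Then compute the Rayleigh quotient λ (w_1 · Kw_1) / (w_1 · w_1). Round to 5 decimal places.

w1 = Kv₀ = (-8, 23, 9)
Kw1 = (-176, 176, 73)
w1·Kw1 = (-8)·(-176) + 23·176 + 9·73 = 6113; w1·w1 = (-8)·(-8) + 23·23 + 9·9 = 674
λ ≈ 6113/674 = 9.06973

9.06973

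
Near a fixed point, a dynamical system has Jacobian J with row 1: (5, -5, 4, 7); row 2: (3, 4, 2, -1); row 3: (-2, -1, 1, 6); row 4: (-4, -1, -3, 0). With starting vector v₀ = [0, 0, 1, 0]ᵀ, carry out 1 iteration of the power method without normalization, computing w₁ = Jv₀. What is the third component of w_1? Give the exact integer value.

1

w1 = Jv₀ = (5·0 + (-5)·0 + 4·1 + 7·0; 3·0 + 4·0 + 2·1 + (-1)·0; (-2)·0 + (-1)·0 + 1·1 + 6·0; (-4)·0 + (-1)·0 + (-3)·1 + 0·0) = (4, 2, 1, -3)
The requested component of w1 is 1.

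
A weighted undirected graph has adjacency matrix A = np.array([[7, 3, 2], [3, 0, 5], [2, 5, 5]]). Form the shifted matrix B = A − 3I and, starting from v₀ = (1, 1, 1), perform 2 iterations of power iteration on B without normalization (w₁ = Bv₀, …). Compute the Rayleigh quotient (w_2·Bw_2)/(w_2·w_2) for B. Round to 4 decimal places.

B = A − 3I has rows (4, 3, 2); (3, -3, 5); (2, 5, 2)
w1 = Bv₀ = (9, 5, 9)
w2 = Bw1 = (69, 57, 61)
Bw2 = (569, 341, 545)
w2·Bw2 = 91943; w2·w2 = 11731; μ ≈ 91943/11731 = 7.8376

7.8376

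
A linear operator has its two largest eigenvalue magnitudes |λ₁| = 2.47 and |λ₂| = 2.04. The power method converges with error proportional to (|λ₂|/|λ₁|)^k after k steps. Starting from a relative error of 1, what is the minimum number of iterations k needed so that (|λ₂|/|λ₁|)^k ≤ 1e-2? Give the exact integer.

25

|λ₂/λ₁| = 2.04/2.47 = 0.82591
Need k ≥ ln(1e-2) / ln(0.82591) = -4.6052 / -0.1913 ≈ 24.077
Smallest integer k satisfying the bound: 25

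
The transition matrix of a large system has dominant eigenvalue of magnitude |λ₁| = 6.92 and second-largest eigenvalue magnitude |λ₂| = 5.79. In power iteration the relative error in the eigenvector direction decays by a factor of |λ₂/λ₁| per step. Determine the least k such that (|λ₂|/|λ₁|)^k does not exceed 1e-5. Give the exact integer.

|λ₂/λ₁| = 5.79/6.92 = 0.83671
Need k ≥ ln(1e-5) / ln(0.83671) = -11.5129 / -0.1783 ≈ 64.577
Smallest integer k satisfying the bound: 65

65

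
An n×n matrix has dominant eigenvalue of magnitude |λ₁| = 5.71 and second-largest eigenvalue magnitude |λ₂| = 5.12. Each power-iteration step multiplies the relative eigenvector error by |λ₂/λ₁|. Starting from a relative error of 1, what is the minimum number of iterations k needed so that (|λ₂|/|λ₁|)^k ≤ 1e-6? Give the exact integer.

|λ₂/λ₁| = 5.12/5.71 = 0.89667
Need k ≥ ln(1e-6) / ln(0.89667) = -13.8155 / -0.1091 ≈ 126.673
Smallest integer k satisfying the bound: 127

127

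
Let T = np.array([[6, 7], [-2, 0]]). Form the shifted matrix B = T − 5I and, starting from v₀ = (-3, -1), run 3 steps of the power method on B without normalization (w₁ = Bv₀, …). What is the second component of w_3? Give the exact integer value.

B = T − 5I has rows (1, 7); (-2, -5)
w1 = Bv₀ = (-10, 11)
w2 = Bw1 = (67, -35)
w3 = Bw2 = (-178, 41)
Requested component of w3: 41

41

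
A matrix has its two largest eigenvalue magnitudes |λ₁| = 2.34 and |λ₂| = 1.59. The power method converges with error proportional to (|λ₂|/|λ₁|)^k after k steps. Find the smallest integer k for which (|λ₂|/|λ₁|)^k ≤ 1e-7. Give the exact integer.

|λ₂/λ₁| = 1.59/2.34 = 0.67949
Need k ≥ ln(1e-7) / ln(0.67949) = -16.1181 / -0.3864 ≈ 41.712
Smallest integer k satisfying the bound: 42

42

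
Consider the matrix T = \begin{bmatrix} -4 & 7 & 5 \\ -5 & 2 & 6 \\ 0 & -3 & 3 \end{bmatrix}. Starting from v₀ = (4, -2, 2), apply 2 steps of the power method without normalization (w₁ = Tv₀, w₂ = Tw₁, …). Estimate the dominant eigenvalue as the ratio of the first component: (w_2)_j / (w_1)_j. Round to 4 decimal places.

w1 = Tv₀ = (-20, -12, 12)
w2 = Tw1 = (56, 148, 72)
Ratio at component: 56 / -20 = -2.8000

λ ≈ -2.8000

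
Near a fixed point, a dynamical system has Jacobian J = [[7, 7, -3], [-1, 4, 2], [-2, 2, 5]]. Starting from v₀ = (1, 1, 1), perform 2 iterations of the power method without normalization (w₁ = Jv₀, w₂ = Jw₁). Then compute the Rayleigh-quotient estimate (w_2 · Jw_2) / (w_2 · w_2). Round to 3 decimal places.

7.435

w1 = Jv₀ = (11, 5, 5)
w2 = Jw1 = (97, 19, 13)
Jw2 = (773, 5, -91)
w2·Jw2 = 97·773 + 19·5 + 13·(-91) = 73893; w2·w2 = 97·97 + 19·19 + 13·13 = 9939
λ ≈ 73893/9939 = 7.435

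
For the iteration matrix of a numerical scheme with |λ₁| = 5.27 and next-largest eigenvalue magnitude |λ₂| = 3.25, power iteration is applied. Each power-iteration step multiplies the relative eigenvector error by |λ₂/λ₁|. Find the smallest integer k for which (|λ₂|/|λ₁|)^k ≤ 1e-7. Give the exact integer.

|λ₂/λ₁| = 3.25/5.27 = 0.61670
Need k ≥ ln(1e-7) / ln(0.61670) = -16.1181 / -0.4834 ≈ 33.345
Smallest integer k satisfying the bound: 34

34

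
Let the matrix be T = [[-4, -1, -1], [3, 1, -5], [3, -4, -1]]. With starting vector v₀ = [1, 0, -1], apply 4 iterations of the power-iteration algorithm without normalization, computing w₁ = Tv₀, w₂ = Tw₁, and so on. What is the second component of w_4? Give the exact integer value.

-243

w1 = Tv₀ = (-3, 8, 4)
w2 = Tw1 = (0, -21, -45)
w3 = Tw2 = (66, 204, 129)
w4 = Tw3 = (-597, -243, -747)
The requested component of w4 is -243.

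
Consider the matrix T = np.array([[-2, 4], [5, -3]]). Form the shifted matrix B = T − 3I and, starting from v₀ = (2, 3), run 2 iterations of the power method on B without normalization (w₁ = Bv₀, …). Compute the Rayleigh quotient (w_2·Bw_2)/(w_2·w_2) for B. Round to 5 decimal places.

-9.93136

B = T − 3I has rows (-5, 4); (5, -6)
w1 = Bv₀ = ((-5)·2 + 4·3; 5·2 + (-6)·3) = (2, -8)
w2 = Bw1 = ((-5)·2 + 4·(-8); 5·2 + (-6)·(-8)) = (-42, 58)
Bw2 = (442, -558)
w2·Bw2 = -50928; w2·w2 = 5128; μ ≈ -50928/5128 = -9.93136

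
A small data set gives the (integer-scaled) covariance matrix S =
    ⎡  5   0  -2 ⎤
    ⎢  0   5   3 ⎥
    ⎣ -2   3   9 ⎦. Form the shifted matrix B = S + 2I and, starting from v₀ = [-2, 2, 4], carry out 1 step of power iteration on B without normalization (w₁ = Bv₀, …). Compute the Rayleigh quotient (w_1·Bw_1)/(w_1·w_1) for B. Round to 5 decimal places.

13.09421

B = S + 2I has rows (7, 0, -2); (0, 7, 3); (-2, 3, 11)
w1 = Bv₀ = (7·(-2) + 0·2 + (-2)·4; 0·(-2) + 7·2 + 3·4; (-2)·(-2) + 3·2 + 11·4) = (-22, 26, 54)
Bw1 = (-262, 344, 716)
w1·Bw1 = 53372; w1·w1 = 4076; μ ≈ 53372/4076 = 13.09421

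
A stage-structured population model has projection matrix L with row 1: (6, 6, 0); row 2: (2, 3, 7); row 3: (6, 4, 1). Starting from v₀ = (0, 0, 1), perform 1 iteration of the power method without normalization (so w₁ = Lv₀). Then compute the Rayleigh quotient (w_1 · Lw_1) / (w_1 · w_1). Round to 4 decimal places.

4.5000

w1 = Lv₀ = (0, 7, 1)
Lw1 = (42, 28, 29)
w1·Lw1 = 0·42 + 7·28 + 1·29 = 225; w1·w1 = 0·0 + 7·7 + 1·1 = 50
λ ≈ 225/50 = 4.5000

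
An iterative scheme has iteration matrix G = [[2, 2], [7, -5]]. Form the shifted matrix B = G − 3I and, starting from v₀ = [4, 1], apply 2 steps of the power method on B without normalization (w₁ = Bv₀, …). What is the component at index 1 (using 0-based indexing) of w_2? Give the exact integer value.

-174

B = G − 3I has rows (-1, 2); (7, -8)
w1 = Bv₀ = (-2, 20)
w2 = Bw1 = (42, -174)
Requested component of w2: -174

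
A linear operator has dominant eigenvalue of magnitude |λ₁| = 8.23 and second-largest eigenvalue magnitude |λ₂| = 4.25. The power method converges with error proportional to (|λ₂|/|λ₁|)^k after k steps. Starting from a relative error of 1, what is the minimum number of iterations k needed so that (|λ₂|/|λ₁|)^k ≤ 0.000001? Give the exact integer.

21

|λ₂/λ₁| = 4.25/8.23 = 0.51640
Need k ≥ ln(0.000001) / ln(0.51640) = -13.8155 / -0.6609 ≈ 20.905
Smallest integer k satisfying the bound: 21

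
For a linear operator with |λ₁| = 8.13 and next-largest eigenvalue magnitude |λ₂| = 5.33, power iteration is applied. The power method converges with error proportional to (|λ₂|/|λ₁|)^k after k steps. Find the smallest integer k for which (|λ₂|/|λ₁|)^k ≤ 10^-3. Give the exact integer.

17

|λ₂/λ₁| = 5.33/8.13 = 0.65560
Need k ≥ ln(10^-3) / ln(0.65560) = -6.9078 / -0.4222 ≈ 16.361
Smallest integer k satisfying the bound: 17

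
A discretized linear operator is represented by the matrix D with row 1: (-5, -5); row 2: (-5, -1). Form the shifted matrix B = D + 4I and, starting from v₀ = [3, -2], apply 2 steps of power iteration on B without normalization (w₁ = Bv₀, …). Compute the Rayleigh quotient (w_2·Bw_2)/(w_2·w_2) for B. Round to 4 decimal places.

B = D + 4I has rows (-1, -5); (-5, 3)
w1 = Bv₀ = (7, -21)
w2 = Bw1 = (98, -98)
Bw2 = (392, -784)
w2·Bw2 = 115248; w2·w2 = 19208; μ ≈ 115248/19208 = 6.0000

6.0000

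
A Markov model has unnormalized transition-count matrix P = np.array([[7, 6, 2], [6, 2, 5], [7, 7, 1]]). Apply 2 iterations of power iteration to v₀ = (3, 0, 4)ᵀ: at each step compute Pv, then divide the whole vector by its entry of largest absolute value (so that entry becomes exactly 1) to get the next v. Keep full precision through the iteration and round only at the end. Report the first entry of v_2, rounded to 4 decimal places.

0.9737

Pv0 = (29.00000, 38.00000, 25.00000); divide by 38.00000 → v1 = (0.76316, 1.00000, 0.65789)
Pv1 = (12.65789, 9.86842, 13.00000); divide by 13.00000 → v2 = (0.97368, 0.75911, 1.00000)
Requested entry of v2: 481/494 = 0.9737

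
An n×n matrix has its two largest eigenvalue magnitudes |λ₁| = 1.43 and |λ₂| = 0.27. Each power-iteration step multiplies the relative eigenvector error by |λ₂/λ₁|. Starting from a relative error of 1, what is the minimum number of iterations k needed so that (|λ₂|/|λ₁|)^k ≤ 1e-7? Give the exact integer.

|λ₂/λ₁| = 0.27/1.43 = 0.18881
Need k ≥ ln(1e-7) / ln(0.18881) = -16.1181 / -1.6670 ≈ 9.669
Smallest integer k satisfying the bound: 10

10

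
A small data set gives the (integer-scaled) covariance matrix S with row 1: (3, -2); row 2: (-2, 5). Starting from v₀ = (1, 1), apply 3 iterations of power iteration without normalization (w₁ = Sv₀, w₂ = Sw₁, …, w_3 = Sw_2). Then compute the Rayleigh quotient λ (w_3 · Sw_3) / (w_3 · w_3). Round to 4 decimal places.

w1 = Sv₀ = (3·1 + (-2)·1; (-2)·1 + 5·1) = (1, 3)
w2 = Sw1 = (3·1 + (-2)·3; (-2)·1 + 5·3) = (-3, 13)
w3 = Sw2 = (-35, 71)
Sw3 = (-247, 425)
w3·Sw3 = (-35)·(-247) + 71·425 = 38820; w3·w3 = (-35)·(-35) + 71·71 = 6266
λ ≈ 38820/6266 = 6.1953

λ ≈ 6.1953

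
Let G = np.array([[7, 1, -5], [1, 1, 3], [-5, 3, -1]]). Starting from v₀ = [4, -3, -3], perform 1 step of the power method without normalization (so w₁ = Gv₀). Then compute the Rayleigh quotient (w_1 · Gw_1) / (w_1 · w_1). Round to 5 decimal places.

w1 = Gv₀ = (7·4 + 1·(-3) + (-5)·(-3); 1·4 + 1·(-3) + 3·(-3); (-5)·4 + 3·(-3) + (-1)·(-3)) = (40, -8, -26)
Gw1 = (402, -46, -198)
w1·Gw1 = 40·402 + (-8)·(-46) + (-26)·(-198) = 21596; w1·w1 = 40·40 + (-8)·(-8) + (-26)·(-26) = 2340
λ ≈ 21596/2340 = 9.22906

9.22906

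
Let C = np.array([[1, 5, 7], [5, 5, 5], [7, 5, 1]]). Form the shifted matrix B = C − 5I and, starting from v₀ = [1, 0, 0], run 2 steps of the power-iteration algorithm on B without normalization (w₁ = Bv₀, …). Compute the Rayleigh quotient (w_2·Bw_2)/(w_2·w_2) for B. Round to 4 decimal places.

-7.1564

B = C − 5I has rows (-4, 5, 7); (5, 0, 5); (7, 5, -4)
w1 = Bv₀ = ((-4)·1 + 5·0 + 7·0; 5·1 + 0·0 + 5·0; 7·1 + 5·0 + (-4)·0) = (-4, 5, 7)
w2 = Bw1 = ((-4)·(-4) + 5·5 + 7·7; 5·(-4) + 0·5 + 5·7; 7·(-4) + 5·5 + (-4)·7) = (90, 15, -31)
Bw2 = (-502, 295, 829)
w2·Bw2 = -66454; w2·w2 = 9286; μ ≈ -66454/9286 = -7.1564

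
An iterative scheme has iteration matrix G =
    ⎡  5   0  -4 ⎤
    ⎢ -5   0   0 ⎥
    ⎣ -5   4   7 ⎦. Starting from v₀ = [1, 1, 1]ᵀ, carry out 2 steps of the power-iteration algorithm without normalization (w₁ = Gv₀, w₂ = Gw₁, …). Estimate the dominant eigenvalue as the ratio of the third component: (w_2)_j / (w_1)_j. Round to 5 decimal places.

w1 = Gv₀ = (5·1 + 0·1 + (-4)·1; (-5)·1 + 0·1 + 0·1; (-5)·1 + 4·1 + 7·1) = (1, -5, 6)
w2 = Gw1 = (5·1 + 0·(-5) + (-4)·6; (-5)·1 + 0·(-5) + 0·6; (-5)·1 + 4·(-5) + 7·6) = (-19, -5, 17)
Ratio at component: 17 / 6 = 2.83333

λ ≈ 2.83333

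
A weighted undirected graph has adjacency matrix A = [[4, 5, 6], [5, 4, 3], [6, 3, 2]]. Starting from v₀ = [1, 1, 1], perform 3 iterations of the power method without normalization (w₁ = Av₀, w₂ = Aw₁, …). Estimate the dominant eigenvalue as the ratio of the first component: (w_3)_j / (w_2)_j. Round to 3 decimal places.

λ ≈ 12.968

w1 = Av₀ = (15, 12, 11)
w2 = Aw1 = (186, 156, 148)
w3 = Aw2 = (2412, 1998, 1880)
Ratio at component: 2412 / 186 = 12.968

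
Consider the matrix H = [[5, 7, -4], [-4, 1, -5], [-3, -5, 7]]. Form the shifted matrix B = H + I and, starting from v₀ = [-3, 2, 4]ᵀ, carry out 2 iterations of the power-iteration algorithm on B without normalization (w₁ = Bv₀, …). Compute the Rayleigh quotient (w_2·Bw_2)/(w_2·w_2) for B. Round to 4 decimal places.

12.1133

B = H + I has rows (6, 7, -4); (-4, 2, -5); (-3, -5, 8)
w1 = Bv₀ = (-20, -4, 31)
w2 = Bw1 = (-272, -83, 328)
Bw2 = (-3525, -718, 3855)
w2·Bw2 = 2282834; w2·w2 = 188457; μ ≈ 2282834/188457 = 12.1133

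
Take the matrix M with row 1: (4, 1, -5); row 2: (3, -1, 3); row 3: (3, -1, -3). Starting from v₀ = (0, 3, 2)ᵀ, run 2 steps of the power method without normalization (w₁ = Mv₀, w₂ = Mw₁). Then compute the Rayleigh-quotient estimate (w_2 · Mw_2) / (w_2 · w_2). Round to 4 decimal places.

λ ≈ -1.8385

w1 = Mv₀ = (-7, 3, -9)
w2 = Mw1 = (20, -51, 3)
Mw2 = (14, 120, 102)
w2·Mw2 = 20·14 + (-51)·120 + 3·102 = -5534; w2·w2 = 20·20 + (-51)·(-51) + 3·3 = 3010
λ ≈ -5534/3010 = -1.8385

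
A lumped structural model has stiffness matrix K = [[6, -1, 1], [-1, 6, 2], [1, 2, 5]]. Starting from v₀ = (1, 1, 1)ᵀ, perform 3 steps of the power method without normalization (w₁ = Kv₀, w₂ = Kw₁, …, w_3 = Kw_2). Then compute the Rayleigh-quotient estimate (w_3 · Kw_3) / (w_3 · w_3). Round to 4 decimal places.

λ ≈ 7.2976

w1 = Kv₀ = (6, 7, 8)
w2 = Kw1 = (37, 52, 60)
w3 = Kw2 = (230, 395, 441)
Kw3 = (1426, 3022, 3225)
w3·Kw3 = 230·1426 + 395·3022 + 441·3225 = 2943895; w3·w3 = 230·230 + 395·395 + 441·441 = 403406
λ ≈ 2943895/403406 = 7.2976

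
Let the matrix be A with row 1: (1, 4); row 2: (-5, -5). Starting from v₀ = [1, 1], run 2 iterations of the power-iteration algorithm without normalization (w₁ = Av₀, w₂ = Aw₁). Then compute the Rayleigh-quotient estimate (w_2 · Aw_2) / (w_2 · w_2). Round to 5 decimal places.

λ ≈ -0.55405

w1 = Av₀ = (5, -10)
w2 = Aw1 = (-35, 25)
Aw2 = (65, 50)
w2·Aw2 = (-35)·65 + 25·50 = -1025; w2·w2 = (-35)·(-35) + 25·25 = 1850
λ ≈ -1025/1850 = -0.55405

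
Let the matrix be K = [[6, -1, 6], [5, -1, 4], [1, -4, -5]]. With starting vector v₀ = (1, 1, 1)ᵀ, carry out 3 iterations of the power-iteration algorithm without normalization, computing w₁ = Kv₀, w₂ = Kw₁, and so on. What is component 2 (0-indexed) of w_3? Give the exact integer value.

-145

w1 = Kv₀ = (6·1 + (-1)·1 + 6·1; 5·1 + (-1)·1 + 4·1; 1·1 + (-4)·1 + (-5)·1) = (11, 8, -8)
w2 = Kw1 = (6·11 + (-1)·8 + 6·(-8); 5·11 + (-1)·8 + 4·(-8); 1·11 + (-4)·8 + (-5)·(-8)) = (10, 15, 19)
w3 = Kw2 = (159, 111, -145)
The requested component of w3 is -145.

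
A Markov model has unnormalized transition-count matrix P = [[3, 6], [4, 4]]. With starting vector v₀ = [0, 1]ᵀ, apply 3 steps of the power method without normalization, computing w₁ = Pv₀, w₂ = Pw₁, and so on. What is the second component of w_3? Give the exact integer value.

w1 = Pv₀ = (6, 4)
w2 = Pw1 = (42, 40)
w3 = Pw2 = (366, 328)
The requested component of w3 is 328.

328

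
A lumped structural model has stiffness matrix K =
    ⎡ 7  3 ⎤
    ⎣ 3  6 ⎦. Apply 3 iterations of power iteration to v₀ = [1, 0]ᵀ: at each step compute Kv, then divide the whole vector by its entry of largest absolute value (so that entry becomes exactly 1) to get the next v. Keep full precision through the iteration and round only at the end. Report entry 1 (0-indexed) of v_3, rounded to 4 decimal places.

Kv0 = (7.00000, 3.00000); divide by 7.00000 → v1 = (1.00000, 0.42857)
Kv1 = (8.28571, 5.57143); divide by 8.28571 → v2 = (1.00000, 0.67241)
Kv2 = (9.01724, 7.03448); divide by 9.01724 → v3 = (1.00000, 0.78011)
Requested entry of v3: 408/523 = 0.7801

0.7801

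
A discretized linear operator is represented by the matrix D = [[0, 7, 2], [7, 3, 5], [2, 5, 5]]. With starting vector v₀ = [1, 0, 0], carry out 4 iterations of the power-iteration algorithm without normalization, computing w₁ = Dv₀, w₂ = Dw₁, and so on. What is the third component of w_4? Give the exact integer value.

w1 = Dv₀ = (0·1 + 7·0 + 2·0; 7·1 + 3·0 + 5·0; 2·1 + 5·0 + 5·0) = (0, 7, 2)
w2 = Dw1 = (0·0 + 7·7 + 2·2; 7·0 + 3·7 + 5·2; 2·0 + 5·7 + 5·2) = (53, 31, 45)
w3 = Dw2 = (307, 689, 486)
w4 = Dw3 = (5795, 6646, 6489)
The requested component of w4 is 6489.

6489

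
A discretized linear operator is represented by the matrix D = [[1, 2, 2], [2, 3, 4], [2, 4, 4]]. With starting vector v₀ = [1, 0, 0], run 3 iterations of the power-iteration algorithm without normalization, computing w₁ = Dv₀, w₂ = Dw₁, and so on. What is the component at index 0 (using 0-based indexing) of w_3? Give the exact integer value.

w1 = Dv₀ = (1·1 + 2·0 + 2·0; 2·1 + 3·0 + 4·0; 2·1 + 4·0 + 4·0) = (1, 2, 2)
w2 = Dw1 = (1·1 + 2·2 + 2·2; 2·1 + 3·2 + 4·2; 2·1 + 4·2 + 4·2) = (9, 16, 18)
w3 = Dw2 = (77, 138, 154)
The requested component of w3 is 77.

77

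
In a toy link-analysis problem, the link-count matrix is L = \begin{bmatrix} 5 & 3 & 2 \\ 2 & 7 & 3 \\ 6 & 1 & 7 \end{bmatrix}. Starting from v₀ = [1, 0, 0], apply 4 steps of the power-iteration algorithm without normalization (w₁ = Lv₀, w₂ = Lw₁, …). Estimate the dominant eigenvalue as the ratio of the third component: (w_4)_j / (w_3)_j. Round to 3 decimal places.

λ ≈ 11.323

w1 = Lv₀ = (5, 2, 6)
w2 = Lw1 = (43, 42, 74)
w3 = Lw2 = (489, 602, 818)
w4 = Lw3 = (5887, 7646, 9262)
Ratio at component: 9262 / 818 = 11.323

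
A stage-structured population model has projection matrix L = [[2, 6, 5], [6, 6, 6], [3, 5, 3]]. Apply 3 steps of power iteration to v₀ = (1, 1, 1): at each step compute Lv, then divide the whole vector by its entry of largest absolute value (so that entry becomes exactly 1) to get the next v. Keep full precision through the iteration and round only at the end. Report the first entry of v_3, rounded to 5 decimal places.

Lv0 = (13.000000, 18.000000, 11.000000); divide by 18.000000 → v1 = (0.722222, 1.000000, 0.611111)
Lv1 = (10.500000, 14.000000, 9.000000); divide by 14.000000 → v2 = (0.750000, 1.000000, 0.642857)
Lv2 = (10.714286, 14.357143, 9.178571); divide by 14.357143 → v3 = (0.746269, 1.000000, 0.639303)
Requested entry of v3: 2700/3618 = 0.74627

0.74627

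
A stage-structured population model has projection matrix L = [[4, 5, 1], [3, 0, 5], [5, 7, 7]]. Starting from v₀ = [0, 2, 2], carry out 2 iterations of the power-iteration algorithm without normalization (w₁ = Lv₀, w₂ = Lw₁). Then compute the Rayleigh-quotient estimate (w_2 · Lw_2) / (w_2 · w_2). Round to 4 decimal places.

12.5373

w1 = Lv₀ = (4·0 + 5·2 + 1·2; 3·0 + 0·2 + 5·2; 5·0 + 7·2 + 7·2) = (12, 10, 28)
w2 = Lw1 = (4·12 + 5·10 + 1·28; 3·12 + 0·10 + 5·28; 5·12 + 7·10 + 7·28) = (126, 176, 326)
Lw2 = (1710, 2008, 4144)
w2·Lw2 = 126·1710 + 176·2008 + 326·4144 = 1919812; w2·w2 = 126·126 + 176·176 + 326·326 = 153128
λ ≈ 1919812/153128 = 12.5373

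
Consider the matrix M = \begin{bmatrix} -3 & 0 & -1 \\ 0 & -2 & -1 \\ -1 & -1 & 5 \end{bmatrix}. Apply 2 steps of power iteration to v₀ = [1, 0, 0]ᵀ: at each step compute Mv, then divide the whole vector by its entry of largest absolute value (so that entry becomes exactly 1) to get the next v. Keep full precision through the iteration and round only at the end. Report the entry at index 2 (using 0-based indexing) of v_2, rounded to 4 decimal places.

-0.2000

Mv0 = (-3.00000, 0.00000, -1.00000); divide by -3.00000 → v1 = (1.00000, 0.00000, 0.33333)
Mv1 = (-3.33333, -0.33333, 0.66667); divide by -3.33333 → v2 = (1.00000, 0.10000, -0.20000)
Requested entry of v2: -2/10 = -0.2000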